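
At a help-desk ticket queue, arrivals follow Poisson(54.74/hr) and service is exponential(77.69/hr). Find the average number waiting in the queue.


ρ = 54.74/77.69 = 0.7046
Lq = ρ²/(1−ρ) = 0.4965/0.2954 = 1.6806

Final: 1.6806


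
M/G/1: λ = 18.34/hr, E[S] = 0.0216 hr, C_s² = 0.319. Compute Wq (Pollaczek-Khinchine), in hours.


ρ = λ·E[S] = 18.34·0.0216 = 0.3961
E[S²] = E[S]²(1+C_s²) = 0.0216²·(1+0.319) = 0.0006154
Wq = λ·E[S²]/(2(1−ρ)) = 18.34·0.0006154/(2·0.6039) = 0.009345 hr

Final: 0.009345 hr


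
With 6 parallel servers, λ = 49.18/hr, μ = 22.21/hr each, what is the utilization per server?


ρ = λ/(cμ) = 49.18/(6·22.21) = 49.18/133.26 = 0.3691

Final: 0.3691


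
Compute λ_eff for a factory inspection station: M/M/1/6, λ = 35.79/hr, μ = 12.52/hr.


ρ = 2.8586; P_K = (1−ρ)ρ^6/(1−ρ^7) = 0.650599
λ_eff = λ(1 − P_K) = 35.79·(1 − 0.650599) = 35.79·0.349401 = 12.5051 /hr

Final: 12.5051 /hr


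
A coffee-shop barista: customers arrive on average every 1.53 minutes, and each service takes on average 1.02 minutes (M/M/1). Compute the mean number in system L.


λ = 60/1.53 = 39.2157 /hr
μ = 60/1.02 = 58.8235 /hr
ρ = λ/μ = 39.2157/58.8235 = 0.6667
L = ρ/(1−ρ) = 0.6667/0.3333 = 2.0000

Final: 2.0000


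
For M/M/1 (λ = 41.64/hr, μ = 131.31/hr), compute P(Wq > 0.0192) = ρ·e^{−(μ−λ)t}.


ρ = 41.64/131.31 = 0.3171
P(Wq > t) = ρ·e^{−(μ−λ)t} = 0.3171·e^{−1.7217}
= 0.3171·0.178768 = 0.056690

Final: 0.056690


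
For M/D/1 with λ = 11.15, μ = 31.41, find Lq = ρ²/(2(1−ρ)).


ρ = 11.15/31.41 = 0.3550
M/D/1: Lq = ρ²/(2(1−ρ)) = 0.1260/(2·0.6450) = 0.09768

Final: 0.09768


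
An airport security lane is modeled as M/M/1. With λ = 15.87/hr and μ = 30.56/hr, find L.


ρ = λ/μ = 15.87/30.56 = 0.5193
L = ρ/(1−ρ) = 0.5193/(1 − 0.5193) = 0.5193/0.4807 = 1.0803

Final: 1.0803


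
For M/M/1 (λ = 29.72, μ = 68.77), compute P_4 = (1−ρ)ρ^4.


ρ = 29.72/68.77 = 0.4322
P_n = (1−ρ)·ρ^n = (1 − 0.4322)·0.4322^4 = 0.5678·0.034882 = 0.019807

Final: 0.019807


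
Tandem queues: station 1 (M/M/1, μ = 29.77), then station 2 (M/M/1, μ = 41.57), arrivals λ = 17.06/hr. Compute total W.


Each node sees arrival rate λ = 17.06/hr (tandem ⇒ throughput preserved).
W₁ = 1/(μ₁−λ) = 1/(29.77−17.06) = 0.07868 hr
W₂ = 1/(μ₂−λ) = 1/(41.57−17.06) = 0.04080 hr
W_total = W₁ + W₂ = 0.07868 + 0.04080 = 0.11948 hr

Final: 0.11948 hr


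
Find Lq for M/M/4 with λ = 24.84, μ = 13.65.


a = λ/μ = 1.8198; ρ = a/4 = 0.4549
P₀ = 0.158270
Lq = P₀·a^c·ρ / (c!·(1−ρ)²) = 0.158270·10.96669·0.4549/(24·0.29708)
= 0.11075

Final: 0.11075


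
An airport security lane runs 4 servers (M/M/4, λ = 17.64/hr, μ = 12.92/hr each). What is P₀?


a = λ/μ = 17.64/12.92 = 1.3653; ρ = a/c = 0.3413
Σ_{k=0}^{3} a^k/k! (terms k=0..3) = 1.00000 + 1.36533 + 0.93206 + 0.42419 = 3.72157
Tail: a^4/(4!(1−ρ)) = 3.47492/(24·0.6587) = 0.21982
P₀ = 1/(3.72157 + 0.21982) = 1/3.94139 = 0.253718

Final: 0.253718


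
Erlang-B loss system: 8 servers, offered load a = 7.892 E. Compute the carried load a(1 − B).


B(8,7.892) = 0.229558 (Erlang-B)
Carried load = a(1 − B) = 7.892·(1 − 0.229558) = 7.892·0.770442 = 6.0803 E

Final: 6.0803 Erlangs


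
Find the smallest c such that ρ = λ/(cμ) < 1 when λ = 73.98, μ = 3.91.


Stability requires cμ > λ ⇔ c > λ/μ.
λ/μ = 73.98/3.91 = 18.9207
Minimum integer c = ⌊18.9207⌋ + 1 = 19
Check: 19·3.91 = 74.29 > 73.98, while 18·3.91 = 70.38 ≤ 73.98

Final: 19 servers


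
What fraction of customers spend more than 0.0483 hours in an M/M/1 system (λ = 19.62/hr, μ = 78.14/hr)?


W ~ Exponential(μ−λ) for M/M/1.
μ − λ = 78.14 − 19.62 = 58.5200
P(W > t) = e^{−(μ−λ)t} = e^{−2.8265} = 0.059219

Final: 0.059219


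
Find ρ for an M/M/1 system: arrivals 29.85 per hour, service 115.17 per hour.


ρ = λ/μ = 29.85/115.17 = 0.2592

Final: 0.2592


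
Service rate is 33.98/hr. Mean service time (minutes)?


Mean service time = 1/μ = 1/33.98 hour = 0.02943 hour
In minutes: 0.02943 × 60 = 1.7657 min

Final: 1.7657 min


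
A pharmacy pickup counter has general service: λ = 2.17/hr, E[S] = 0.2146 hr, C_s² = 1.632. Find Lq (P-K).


ρ = λ·E[S] = 2.17·0.2146 = 0.4657
Lq = ρ²(1+C_s²)/(2(1−ρ)) = 0.2169·(1+1.632)/(2·0.5343)
= 0.2169·2.6320/1.0686 = 0.53412

Final: 0.53412


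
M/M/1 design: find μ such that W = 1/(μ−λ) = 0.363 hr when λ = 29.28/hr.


W = 1/(μ−λ) ⇒ μ − λ = 1/W = 1/0.363 = 2.7548
μ = λ + 1/W = 29.28 + 2.7548 = 32.0348 per hr

Final: 32.0348 /hr


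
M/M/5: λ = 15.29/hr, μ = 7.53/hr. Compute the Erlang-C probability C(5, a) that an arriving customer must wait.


a = λ/μ = 2.0305; ρ = a/5 = 0.4061
P₀ = 0.130206 (from M/M/c formula)
C(c,a) = [a^c/(c!(1−ρ))]·P₀ = [34.51934/(120·0.5939)]·0.130206
= 0.48437·0.130206 = 0.063067

Final: 0.063067


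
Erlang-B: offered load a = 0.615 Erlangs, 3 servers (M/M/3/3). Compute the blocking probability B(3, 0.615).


B(c,a) = (a^c/c!) / Σ_{k=0}^{c} a^k/k!
a^3/3! = 0.038768
Σ terms (k=0..3): 1.00000 + 0.61500 + 0.18911 + 0.03877 = 1.842881
B = 0.038768/1.842881 = 0.021037

Final: 0.021037


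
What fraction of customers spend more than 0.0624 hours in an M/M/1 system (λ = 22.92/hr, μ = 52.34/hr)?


W ~ Exponential(μ−λ) for M/M/1.
μ − λ = 52.34 − 22.92 = 29.4200
P(W > t) = e^{−(μ−λ)t} = e^{−1.8358} = 0.159485

Final: 0.159485


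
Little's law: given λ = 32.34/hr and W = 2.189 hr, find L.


L = λW = 32.34·2.189 = 70.7923

Final: 70.7923


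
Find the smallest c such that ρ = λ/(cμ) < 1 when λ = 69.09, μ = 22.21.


Stability requires cμ > λ ⇔ c > λ/μ.
λ/μ = 69.09/22.21 = 3.1108
Minimum integer c = ⌊3.1108⌋ + 1 = 4
Check: 4·22.21 = 88.84 > 69.09, while 3·22.21 = 66.63 ≤ 69.09

Final: 4 servers


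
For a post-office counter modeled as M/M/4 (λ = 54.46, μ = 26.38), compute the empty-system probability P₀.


a = λ/μ = 54.46/26.38 = 2.0644; ρ = a/c = 0.5161
Σ_{k=0}^{3} a^k/k! (terms k=0..3) = 1.00000 + 2.06444 + 2.13096 + 1.46642 = 6.66182
Tail: a^4/(4!(1−ρ)) = 18.16400/(24·0.4839) = 1.56406
P₀ = 1/(6.66182 + 1.56406) = 1/8.22588 = 0.121567

Final: 0.121567


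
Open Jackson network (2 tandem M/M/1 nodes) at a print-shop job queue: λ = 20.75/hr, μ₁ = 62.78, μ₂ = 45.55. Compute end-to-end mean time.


Each node sees arrival rate λ = 20.75/hr (tandem ⇒ throughput preserved).
W₁ = 1/(μ₁−λ) = 1/(62.78−20.75) = 0.02379 hr
W₂ = 1/(μ₂−λ) = 1/(45.55−20.75) = 0.04032 hr
W_total = W₁ + W₂ = 0.02379 + 0.04032 = 0.06412 hr

Final: 0.06412 hr


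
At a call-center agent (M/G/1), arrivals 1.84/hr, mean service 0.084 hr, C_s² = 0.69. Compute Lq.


ρ = λ·E[S] = 1.84·0.084 = 0.1546
Lq = ρ²(1+C_s²)/(2(1−ρ)) = 0.02389·(1+0.69)/(2·0.8454)
= 0.02389·1.6900/1.6909 = 0.02388

Final: 0.02388


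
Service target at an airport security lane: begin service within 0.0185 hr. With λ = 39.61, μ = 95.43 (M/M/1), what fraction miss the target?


ρ = 39.61/95.43 = 0.4151
P(Wq > t) = ρ·e^{−(μ−λ)t} = 0.4151·e^{−1.0327}
= 0.4151·0.356055 = 0.147787

Final: 0.147787


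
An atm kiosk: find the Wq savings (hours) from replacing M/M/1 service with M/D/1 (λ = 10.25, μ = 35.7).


ρ = 10.25/35.7 = 0.2871
Wq(M/M/1) = ρ/(μ−λ) = 0.2871/25.45 = 0.01128 hr
Wq(M/D/1) = ρ/(2(μ−λ)) = 0.005641 hr
Savings = 0.01128 − 0.005641 = 0.005641 hr

Final: 0.005641 hr


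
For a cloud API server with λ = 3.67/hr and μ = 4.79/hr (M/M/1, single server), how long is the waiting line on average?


ρ = 3.67/4.79 = 0.7662
Lq = ρ²/(1−ρ) = 0.5870/0.2338 = 2.5106

Final: 2.5106


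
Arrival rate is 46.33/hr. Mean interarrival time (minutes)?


Mean interarrival time = 1/λ = 1/46.33 hour = 0.02158 hour
In minutes: 0.02158 × 60 = 1.2951 min

Final: 1.2951 min


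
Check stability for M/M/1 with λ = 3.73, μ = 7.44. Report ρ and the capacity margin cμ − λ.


Total capacity cμ = 1·7.44 = 7.44/hr
ρ = λ/(cμ) = 3.73/7.44 = 0.5013
Stable ⇔ ρ < 1: YES
Spare capacity = cμ − λ = 7.44 − 3.73 = 3.71/hr

Final: ρ = 0.5013; stable; margin = 3.71/hr


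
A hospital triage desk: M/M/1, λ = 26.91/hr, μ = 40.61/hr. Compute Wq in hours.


ρ = 26.91/40.61 = 0.6626
Wq = ρ/(μ−λ) = 0.6626/(40.61 − 26.91) = 0.6626/13.70 = 0.04837 hr

Final: 0.04837 hr


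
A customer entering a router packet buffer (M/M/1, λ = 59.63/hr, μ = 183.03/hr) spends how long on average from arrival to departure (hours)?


W = 1/(μ−λ) = 1/(183.03 − 59.63) = 1/123.40 = 0.008104 hr

Final: 0.008104 hr


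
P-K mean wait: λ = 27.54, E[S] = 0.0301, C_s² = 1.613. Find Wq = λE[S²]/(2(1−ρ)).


ρ = λ·E[S] = 27.54·0.0301 = 0.8290
E[S²] = E[S]²(1+C_s²) = 0.0301²·(1+1.613) = 0.002367
Wq = λ·E[S²]/(2(1−ρ)) = 27.54·0.002367/(2·0.1710) = 0.19059 hr

Final: 0.19059 hr


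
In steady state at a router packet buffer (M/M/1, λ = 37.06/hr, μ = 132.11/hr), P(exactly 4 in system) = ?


ρ = 37.06/132.11 = 0.2805
P_n = (1−ρ)·ρ^n = (1 − 0.2805)·0.2805^4 = 0.7195·0.006193 = 0.004455

Final: 0.004455


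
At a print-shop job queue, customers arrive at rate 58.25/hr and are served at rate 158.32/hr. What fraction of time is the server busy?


ρ = λ/μ = 58.25/158.32 = 0.3679

Final: 0.3679


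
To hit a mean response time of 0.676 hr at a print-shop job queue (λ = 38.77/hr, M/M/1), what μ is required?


W = 1/(μ−λ) ⇒ μ − λ = 1/W = 1/0.676 = 1.4793
μ = λ + 1/W = 38.77 + 1.4793 = 40.2493 per hr

Final: 40.2493 /hr


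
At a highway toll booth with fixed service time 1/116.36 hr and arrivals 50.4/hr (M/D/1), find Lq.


ρ = 50.4/116.36 = 0.4331
M/D/1: Lq = ρ²/(2(1−ρ)) = 0.1876/(2·0.5669) = 0.16548

Final: 0.16548


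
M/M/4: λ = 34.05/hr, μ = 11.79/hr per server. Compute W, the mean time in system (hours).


a = 2.8880; ρ = 0.7220; P₀ = 0.044443
Lq = P₀·a^c·ρ/(c!(1−ρ)²) = 1.20364
Wq = Lq/λ = 1.20364/34.05 = 0.03535 hr
W = Wq + 1/μ = 0.03535 + 0.08482 = 0.12017 hr

Final: 0.12017 hr


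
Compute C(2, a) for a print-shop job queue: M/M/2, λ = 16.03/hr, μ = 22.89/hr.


a = λ/μ = 0.7003; ρ = a/2 = 0.3502
P₀ = 0.481314 (from M/M/c formula)
C(c,a) = [a^c/(c!(1−ρ))]·P₀ = [0.49043/(2·0.6498)]·0.481314
= 0.37734·0.481314 = 0.181620

Final: 0.181620


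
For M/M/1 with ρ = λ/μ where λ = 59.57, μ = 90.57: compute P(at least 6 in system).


ρ = 59.57/90.57 = 0.6577
P(N ≥ n) = ρ^n = 0.6577^6 = 0.080958

Final: 0.080958


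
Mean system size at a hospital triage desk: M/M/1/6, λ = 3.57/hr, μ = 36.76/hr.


ρ = 3.57/36.76 = 0.09712
L = ρ[1 − (K+1)ρ^K + Kρ^(K+1)] / [(1−ρ)(1−ρ^(K+1))]
Numerator: 0.09712·(1 − 7·0.0000008390 + 6·0.00000008148) = 0.097116
Denominator: (0.9029)·(1.000000) = 0.902883
L = 0.097116/0.902883 = 0.1076

Final: 0.1076


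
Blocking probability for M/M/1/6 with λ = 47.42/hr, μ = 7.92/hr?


ρ = λ/μ = 47.42/7.92 = 5.9874
P_K = (1−ρ)ρ^K/(1−ρ^(K+1)) = (-4.9874·46069.999582)/(1 − 275838.305580)
= -229768.305998/-275837.305580 = 0.832985

Final: 0.832985


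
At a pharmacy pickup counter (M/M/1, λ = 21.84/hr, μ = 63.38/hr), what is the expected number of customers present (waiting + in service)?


ρ = λ/μ = 21.84/63.38 = 0.3446
L = ρ/(1−ρ) = 0.3446/(1 − 0.3446) = 0.3446/0.6554 = 0.5258

Final: 0.5258


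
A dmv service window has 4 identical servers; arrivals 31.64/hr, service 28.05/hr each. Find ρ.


ρ = λ/(cμ) = 31.64/(4·28.05) = 31.64/112.20 = 0.2820

Final: 0.2820


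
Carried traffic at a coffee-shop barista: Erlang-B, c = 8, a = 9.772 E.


B(8,9.772) = 0.327525 (Erlang-B)
Carried load = a(1 − B) = 9.772·(1 − 0.327525) = 9.772·0.672475 = 6.5714 E

Final: 6.5714 Erlangs


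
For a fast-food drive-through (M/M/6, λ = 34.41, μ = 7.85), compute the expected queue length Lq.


a = λ/μ = 4.3834; ρ = a/6 = 0.7306
P₀ = 0.010586
Lq = P₀·a^c·ρ / (c!·(1−ρ)²) = 0.010586·7093.98221·0.7306/(720·0.07259)
= 1.04968

Final: 1.04968


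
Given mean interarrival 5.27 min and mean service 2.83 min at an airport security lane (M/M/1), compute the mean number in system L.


λ = 60/5.27 = 11.3852 /hr
μ = 60/2.83 = 21.2014 /hr
ρ = λ/μ = 11.3852/21.2014 = 0.5370
L = ρ/(1−ρ) = 0.5370/0.4630 = 1.1598

Final: 1.1598


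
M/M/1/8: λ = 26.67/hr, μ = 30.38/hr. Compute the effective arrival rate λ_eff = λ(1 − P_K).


ρ = 0.8779; P_K = (1−ρ)ρ^8/(1−ρ^9) = 0.062405
λ_eff = λ(1 − P_K) = 26.67·(1 − 0.062405) = 26.67·0.937595 = 25.0057 /hr

Final: 25.0057 /hr


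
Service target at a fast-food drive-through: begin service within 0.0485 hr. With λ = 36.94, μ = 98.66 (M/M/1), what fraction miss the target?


ρ = 36.94/98.66 = 0.3744
P(Wq > t) = ρ·e^{−(μ−λ)t} = 0.3744·e^{−2.9934}
= 0.3744·0.050116 = 0.018764

Final: 0.018764


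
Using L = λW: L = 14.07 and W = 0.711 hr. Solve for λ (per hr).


λ = L/W = 14.07/0.711 = 19.7890 /hr

Final: 19.7890 /hr


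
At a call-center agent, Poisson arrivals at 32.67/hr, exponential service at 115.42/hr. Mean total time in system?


W = 1/(μ−λ) = 1/(115.42 − 32.67) = 1/82.75 = 0.01208 hr

Final: 0.01208 hr


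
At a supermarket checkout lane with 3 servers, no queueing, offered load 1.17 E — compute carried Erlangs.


B(3,1.17) = 0.085518 (Erlang-B)
Carried load = a(1 − B) = 1.17·(1 − 0.085518) = 1.17·0.914482 = 1.0699 E

Final: 1.0699 Erlangs


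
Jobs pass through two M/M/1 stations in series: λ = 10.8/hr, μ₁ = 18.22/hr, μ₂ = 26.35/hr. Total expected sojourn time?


Each node sees arrival rate λ = 10.8/hr (tandem ⇒ throughput preserved).
W₁ = 1/(μ₁−λ) = 1/(18.22−10.8) = 0.13477 hr
W₂ = 1/(μ₂−λ) = 1/(26.35−10.8) = 0.06431 hr
W_total = W₁ + W₂ = 0.13477 + 0.06431 = 0.19908 hr

Final: 0.19908 hr


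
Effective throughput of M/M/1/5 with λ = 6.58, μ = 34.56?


ρ = 0.1904; P_K = (1−ρ)ρ^5/(1−ρ^6) = 0.0002026
λ_eff = λ(1 − P_K) = 6.58·(1 − 0.0002026) = 6.58·0.999797 = 6.5787 /hr

Final: 6.5787 /hr


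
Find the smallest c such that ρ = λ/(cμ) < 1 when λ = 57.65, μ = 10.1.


Stability requires cμ > λ ⇔ c > λ/μ.
λ/μ = 57.65/10.1 = 5.7079
Minimum integer c = ⌊5.7079⌋ + 1 = 6
Check: 6·10.1 = 60.60 > 57.65, while 5·10.1 = 50.50 ≤ 57.65

Final: 6 servers


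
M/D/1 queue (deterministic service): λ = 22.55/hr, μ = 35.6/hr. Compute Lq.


ρ = 22.55/35.6 = 0.6334
M/D/1: Lq = ρ²/(2(1−ρ)) = 0.4012/(2·0.3666) = 0.54727

Final: 0.54727


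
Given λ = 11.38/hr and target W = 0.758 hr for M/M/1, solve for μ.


W = 1/(μ−λ) ⇒ μ − λ = 1/W = 1/0.758 = 1.3193
μ = λ + 1/W = 11.38 + 1.3193 = 12.6993 per hr

Final: 12.6993 /hr


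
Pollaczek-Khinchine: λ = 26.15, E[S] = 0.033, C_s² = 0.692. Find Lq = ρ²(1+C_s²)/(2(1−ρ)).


ρ = λ·E[S] = 26.15·0.033 = 0.8629
Lq = ρ²(1+C_s²)/(2(1−ρ)) = 0.7447·(1+0.692)/(2·0.1371)
= 0.7447·1.6920/0.2741 = 4.59687

Final: 4.59687


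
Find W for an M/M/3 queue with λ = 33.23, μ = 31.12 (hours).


a = 1.0678; ρ = 0.3559; P₀ = 0.338643
Lq = P₀·a^c·ρ/(c!(1−ρ)²) = 0.05896
Wq = Lq/λ = 0.05896/33.23 = 0.001774 hr
W = Wq + 1/μ = 0.001774 + 0.03213 = 0.03391 hr

Final: 0.03391 hr


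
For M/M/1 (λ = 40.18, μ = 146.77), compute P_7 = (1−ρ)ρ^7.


ρ = 40.18/146.77 = 0.2738
P_n = (1−ρ)·ρ^n = (1 − 0.2738)·0.2738^7 = 0.7262·0.0001152 = 0.00008369

Final: 0.00008369


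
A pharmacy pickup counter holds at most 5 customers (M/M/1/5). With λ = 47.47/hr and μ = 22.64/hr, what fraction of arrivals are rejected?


ρ = λ/μ = 47.47/22.64 = 2.0967
P_K = (1−ρ)ρ^K/(1−ρ^(K+1)) = (-1.0967·40.524162)/(1 − 84.968286)
= -44.444123/-83.968286 = 0.529297

Final: 0.529297


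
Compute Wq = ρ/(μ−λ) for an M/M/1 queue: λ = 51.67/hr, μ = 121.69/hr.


ρ = 51.67/121.69 = 0.4246
Wq = ρ/(μ−λ) = 0.4246/(121.69 − 51.67) = 0.4246/70.02 = 0.006064 hr

Final: 0.006064 hr


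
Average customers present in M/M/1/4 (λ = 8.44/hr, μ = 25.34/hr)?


ρ = 8.44/25.34 = 0.3331
L = ρ[1 − (K+1)ρ^K + Kρ^(K+1)] / [(1−ρ)(1−ρ^(K+1))]
Numerator: 0.3331·(1 − 5·0.012307 + 4·0.004099) = 0.318036
Denominator: (0.6669)·(0.995901) = 0.664196
L = 0.318036/0.664196 = 0.4788

Final: 0.4788


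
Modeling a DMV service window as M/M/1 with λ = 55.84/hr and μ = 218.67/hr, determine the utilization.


ρ = λ/μ = 55.84/218.67 = 0.2554

Final: 0.2554


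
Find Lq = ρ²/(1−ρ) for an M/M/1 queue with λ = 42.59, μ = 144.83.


ρ = 42.59/144.83 = 0.2941
Lq = ρ²/(1−ρ) = 0.08648/0.7059 = 0.1225

Final: 0.1225


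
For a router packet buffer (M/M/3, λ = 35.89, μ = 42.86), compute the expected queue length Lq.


a = λ/μ = 0.8374; ρ = a/3 = 0.2791
P₀ = 0.430342
Lq = P₀·a^c·ρ / (c!·(1−ρ)²) = 0.430342·0.58717·0.2791/(6·0.51966)
= 0.02262

Final: 0.02262


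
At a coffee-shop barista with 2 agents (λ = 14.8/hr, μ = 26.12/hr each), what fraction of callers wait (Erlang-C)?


a = λ/μ = 0.5666; ρ = a/2 = 0.2833
P₀ = 0.558473 (from M/M/c formula)
C(c,a) = [a^c/(c!(1−ρ))]·P₀ = [0.32105/(2·0.7167)]·0.558473
= 0.22398·0.558473 = 0.125088

Final: 0.125088


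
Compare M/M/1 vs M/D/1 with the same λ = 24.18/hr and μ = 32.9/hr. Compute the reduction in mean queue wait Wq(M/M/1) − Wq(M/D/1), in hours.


ρ = 24.18/32.9 = 0.7350
Wq(M/M/1) = ρ/(μ−λ) = 0.7350/8.72 = 0.08428 hr
Wq(M/D/1) = ρ/(2(μ−λ)) = 0.04214 hr
Savings = 0.08428 − 0.04214 = 0.04214 hr

Final: 0.04214 hr


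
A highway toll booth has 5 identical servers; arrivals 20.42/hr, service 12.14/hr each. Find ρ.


ρ = λ/(cμ) = 20.42/(5·12.14) = 20.42/60.70 = 0.3364

Final: 0.3364


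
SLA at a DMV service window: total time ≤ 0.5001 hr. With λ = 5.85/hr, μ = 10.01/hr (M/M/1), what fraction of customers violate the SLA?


W ~ Exponential(μ−λ) for M/M/1.
μ − λ = 10.01 − 5.85 = 4.1600
P(W > t) = e^{−(μ−λ)t} = e^{−2.0804} = 0.124878

Final: 0.124878


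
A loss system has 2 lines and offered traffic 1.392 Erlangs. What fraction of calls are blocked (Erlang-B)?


B(c,a) = (a^c/c!) / Σ_{k=0}^{c} a^k/k!
a^2/2! = 0.968832
Σ terms (k=0..2): 1.00000 + 1.39200 + 0.96883 = 3.360832
B = 0.968832/3.360832 = 0.288271

Final: 0.288271


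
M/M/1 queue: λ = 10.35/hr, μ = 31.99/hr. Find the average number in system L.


ρ = λ/μ = 10.35/31.99 = 0.3235
L = ρ/(1−ρ) = 0.3235/(1 − 0.3235) = 0.3235/0.6765 = 0.4783

Final: 0.4783


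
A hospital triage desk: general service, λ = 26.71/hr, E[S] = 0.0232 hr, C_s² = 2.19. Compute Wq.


ρ = λ·E[S] = 26.71·0.0232 = 0.6197
E[S²] = E[S]²(1+C_s²) = 0.0232²·(1+2.19) = 0.001717
Wq = λ·E[S²]/(2(1−ρ)) = 26.71·0.001717/(2·0.3803) = 0.06029 hr

Final: 0.06029 hr


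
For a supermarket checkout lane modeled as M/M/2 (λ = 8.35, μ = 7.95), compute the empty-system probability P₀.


a = λ/μ = 8.35/7.95 = 1.0503; ρ = a/c = 0.5252
Σ_{k=0}^{1} a^k/k! (terms k=0..1) = 1.00000 + 1.05031 = 2.05031
Tail: a^2/(2!(1−ρ)) = 1.10316/(2·0.4748) = 1.16161
P₀ = 1/(2.05031 + 1.16161) = 1/3.21192 = 0.311340

Final: 0.311340


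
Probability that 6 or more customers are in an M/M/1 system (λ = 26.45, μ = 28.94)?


ρ = 26.45/28.94 = 0.9140
P(N ≥ n) = ρ^n = 0.9140^6 = 0.582858

Final: 0.582858


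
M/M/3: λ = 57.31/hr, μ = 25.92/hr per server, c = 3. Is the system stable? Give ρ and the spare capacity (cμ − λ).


Total capacity cμ = 3·25.92 = 77.76/hr
ρ = λ/(cμ) = 57.31/77.76 = 0.7370
Stable ⇔ ρ < 1: YES
Spare capacity = cμ − λ = 77.76 − 57.31 = 20.45/hr

Final: ρ = 0.7370; stable; margin = 20.45/hr


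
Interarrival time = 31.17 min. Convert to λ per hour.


λ = 1/(interarrival time) in consistent units.
1 hour = 60 min, so λ = 60/31.17 = 1.9249 per hour

Final: 1.9249 /hr


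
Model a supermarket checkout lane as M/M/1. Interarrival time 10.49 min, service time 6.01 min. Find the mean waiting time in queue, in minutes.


λ = 60/10.49 = 5.7197 /hr
μ = 60/6.01 = 9.9834 /hr
ρ = λ/μ = 5.7197/9.9834 = 0.5729
Wq = ρ/(μ−λ) = 0.5729/(9.9834−5.7197) = 0.13438 hr
In minutes: 0.13438·60 = 8.063 min

Final: 8.063 min


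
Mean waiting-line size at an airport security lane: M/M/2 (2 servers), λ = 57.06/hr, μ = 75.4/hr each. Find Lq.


a = λ/μ = 0.7568; ρ = a/2 = 0.3784
P₀ = 0.450977
Lq = P₀·a^c·ρ / (c!·(1−ρ)²) = 0.450977·0.57269·0.3784/(2·0.38641)
= 0.12645

Final: 0.12645


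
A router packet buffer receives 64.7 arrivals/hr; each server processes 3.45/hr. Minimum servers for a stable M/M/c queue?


Stability requires cμ > λ ⇔ c > λ/μ.
λ/μ = 64.7/3.45 = 18.7536
Minimum integer c = ⌊18.7536⌋ + 1 = 19
Check: 19·3.45 = 65.55 > 64.7, while 18·3.45 = 62.10 ≤ 64.7

Final: 19 servers


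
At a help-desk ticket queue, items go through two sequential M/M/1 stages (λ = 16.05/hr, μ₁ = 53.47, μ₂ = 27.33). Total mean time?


Each node sees arrival rate λ = 16.05/hr (tandem ⇒ throughput preserved).
W₁ = 1/(μ₁−λ) = 1/(53.47−16.05) = 0.02672 hr
W₂ = 1/(μ₂−λ) = 1/(27.33−16.05) = 0.08865 hr
W_total = W₁ + W₂ = 0.02672 + 0.08865 = 0.11538 hr

Final: 0.11538 hr


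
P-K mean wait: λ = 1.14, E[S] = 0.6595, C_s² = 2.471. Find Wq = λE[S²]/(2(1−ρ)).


ρ = λ·E[S] = 1.14·0.6595 = 0.7518
E[S²] = E[S]²(1+C_s²) = 0.6595²·(1+2.471) = 1.509678
Wq = λ·E[S²]/(2(1−ρ)) = 1.14·1.509678/(2·0.2482) = 3.46745 hr

Final: 3.46745 hr


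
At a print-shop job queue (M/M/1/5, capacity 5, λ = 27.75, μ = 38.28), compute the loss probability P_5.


ρ = λ/μ = 27.75/38.28 = 0.7249
P_K = (1−ρ)ρ^K/(1−ρ^(K+1)) = (0.2751·0.200196)/(1 − 0.145126)
= 0.055070/0.854874 = 0.064418

Final: 0.064418


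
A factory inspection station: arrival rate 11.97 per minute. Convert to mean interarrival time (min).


Mean interarrival time = 1/λ = 1/11.97 minute = 0.08354 minute
In minutes: 0.08354 × 1 = 0.08354 min

Final: 0.08354 min


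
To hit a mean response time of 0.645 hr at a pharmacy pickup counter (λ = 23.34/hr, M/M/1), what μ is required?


W = 1/(μ−λ) ⇒ μ − λ = 1/W = 1/0.645 = 1.5504
μ = λ + 1/W = 23.34 + 1.5504 = 24.8904 per hr

Final: 24.8904 /hr


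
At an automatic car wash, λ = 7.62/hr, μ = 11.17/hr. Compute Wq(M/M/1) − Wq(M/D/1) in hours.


ρ = 7.62/11.17 = 0.6822
Wq(M/M/1) = ρ/(μ−λ) = 0.6822/3.55 = 0.19216 hr
Wq(M/D/1) = ρ/(2(μ−λ)) = 0.09608 hr
Savings = 0.19216 − 0.09608 = 0.09608 hr

Final: 0.09608 hr


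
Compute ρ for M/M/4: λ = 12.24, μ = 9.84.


ρ = λ/(cμ) = 12.24/(4·9.84) = 12.24/39.36 = 0.3110

Final: 0.3110


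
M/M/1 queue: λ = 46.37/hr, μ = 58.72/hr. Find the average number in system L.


ρ = λ/μ = 46.37/58.72 = 0.7897
L = ρ/(1−ρ) = 0.7897/(1 − 0.7897) = 0.7897/0.2103 = 3.7547

Final: 3.7547


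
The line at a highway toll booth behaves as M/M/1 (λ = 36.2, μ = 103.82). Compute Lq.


ρ = 36.2/103.82 = 0.3487
Lq = ρ²/(1−ρ) = 0.1216/0.6513 = 0.1867

Final: 0.1867


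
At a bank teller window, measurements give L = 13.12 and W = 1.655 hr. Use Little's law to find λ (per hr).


λ = L/W = 13.12/1.655 = 7.9275 /hr

Final: 7.9275 /hr


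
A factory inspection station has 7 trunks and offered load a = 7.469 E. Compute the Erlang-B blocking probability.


B(c,a) = (a^c/c!) / Σ_{k=0}^{c} a^k/k!
a^7/7! = 257.280387
Σ terms (k=0..7): 1.00000 + 7.46900 + 27.89298 + 69.44422 + 129.66973 + 193.70064 + 241.12501 + 257.28039 = 927.581967
B = 257.280387/927.581967 = 0.277367

Final: 0.277367


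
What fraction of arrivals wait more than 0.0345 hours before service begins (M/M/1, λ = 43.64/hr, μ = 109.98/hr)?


ρ = 43.64/109.98 = 0.3968
P(Wq > t) = ρ·e^{−(μ−λ)t} = 0.3968·e^{−2.2887}
= 0.3968·0.101395 = 0.040234

Final: 0.040234


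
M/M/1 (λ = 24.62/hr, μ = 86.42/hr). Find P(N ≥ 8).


ρ = 24.62/86.42 = 0.2849
P(N ≥ n) = ρ^n = 0.2849^8 = 0.00004339

Final: 0.00004339


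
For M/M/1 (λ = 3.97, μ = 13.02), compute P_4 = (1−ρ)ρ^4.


ρ = 3.97/13.02 = 0.3049
P_n = (1−ρ)·ρ^n = (1 − 0.3049)·0.3049^4 = 0.6951·0.008644 = 0.006008

Final: 0.006008


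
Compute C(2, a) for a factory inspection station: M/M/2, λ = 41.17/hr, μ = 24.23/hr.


a = λ/μ = 1.6991; ρ = a/2 = 0.8496
P₀ = 0.081334 (from M/M/c formula)
C(c,a) = [a^c/(c!(1−ρ))]·P₀ = [2.88705/(2·0.1504)]·0.081334
= 9.59579·0.081334 = 0.780468

Final: 0.780468


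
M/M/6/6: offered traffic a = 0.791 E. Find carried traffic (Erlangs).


B(6,0.791) = 0.0001542 (Erlang-B)
Carried load = a(1 − B) = 0.791·(1 − 0.0001542) = 0.791·0.999846 = 0.7909 E

Final: 0.7909 Erlangs


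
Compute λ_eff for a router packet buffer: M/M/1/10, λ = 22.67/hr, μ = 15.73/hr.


ρ = 1.4412; P_K = (1−ρ)ρ^10/(1−ρ^11) = 0.311727
λ_eff = λ(1 − P_K) = 22.67·(1 − 0.311727) = 22.67·0.688273 = 15.6032 /hr

Final: 15.6032 /hr


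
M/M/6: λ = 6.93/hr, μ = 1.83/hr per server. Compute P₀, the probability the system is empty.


a = λ/μ = 6.93/1.83 = 3.7869; ρ = a/c = 0.6311
Σ_{k=0}^{5} a^k/k! (terms k=0..5) = 1.00000 + 3.78689 + 7.17025 + 9.05097 + 8.56875 + 6.48977 = 36.06663
Tail: a^6/(6!(1−ρ)) = 2949.12289/(720·0.3689) = 11.10472
P₀ = 1/(36.06663 + 11.10472) = 1/47.17135 = 0.021199

Final: 0.021199


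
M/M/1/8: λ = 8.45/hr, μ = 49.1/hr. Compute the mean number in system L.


ρ = 8.45/49.1 = 0.1721
L = ρ[1 − (K+1)ρ^K + Kρ^(K+1)] / [(1−ρ)(1−ρ^(K+1))]
Numerator: 0.1721·(1 − 9·0.0000007695 + 8·0.0000001324) = 0.172097
Denominator: (0.8279)·(1.000000) = 0.827902
L = 0.172097/0.827902 = 0.2079

Final: 0.2079


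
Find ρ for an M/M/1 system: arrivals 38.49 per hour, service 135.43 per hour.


ρ = λ/μ = 38.49/135.43 = 0.2842

Final: 0.2842


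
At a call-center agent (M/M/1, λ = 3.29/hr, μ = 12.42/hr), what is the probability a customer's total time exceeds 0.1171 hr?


W ~ Exponential(μ−λ) for M/M/1.
μ − λ = 12.42 − 3.29 = 9.1300
P(W > t) = e^{−(μ−λ)t} = e^{−1.0691} = 0.343309

Final: 0.343309


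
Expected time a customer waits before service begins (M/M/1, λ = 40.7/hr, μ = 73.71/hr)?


ρ = 40.7/73.71 = 0.5522
Wq = ρ/(μ−λ) = 0.5522/(73.71 − 40.7) = 0.5522/33.01 = 0.01673 hr

Final: 0.01673 hr


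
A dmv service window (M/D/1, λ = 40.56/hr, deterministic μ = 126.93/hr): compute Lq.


ρ = 40.56/126.93 = 0.3195
M/D/1: Lq = ρ²/(2(1−ρ)) = 0.1021/(2·0.6805) = 0.07503

Final: 0.07503


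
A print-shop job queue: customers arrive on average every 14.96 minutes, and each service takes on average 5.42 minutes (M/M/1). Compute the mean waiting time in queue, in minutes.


λ = 60/14.96 = 4.0107 /hr
μ = 60/5.42 = 11.0701 /hr
ρ = λ/μ = 4.0107/11.0701 = 0.3623
Wq = ρ/(μ−λ) = 0.3623/(11.0701−4.0107) = 0.05132 hr
In minutes: 0.05132·60 = 3.079 min

Final: 3.079 min


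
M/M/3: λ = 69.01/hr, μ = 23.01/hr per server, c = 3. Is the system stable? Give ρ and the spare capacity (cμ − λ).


Total capacity cμ = 3·23.01 = 69.03/hr
ρ = λ/(cμ) = 69.01/69.03 = 0.9997
Stable ⇔ ρ < 1: YES
Spare capacity = cμ − λ = 69.03 − 69.01 = 0.02/hr

Final: ρ = 0.9997; stable; margin = 0.02/hr


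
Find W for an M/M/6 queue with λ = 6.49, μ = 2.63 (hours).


a = 2.4677; ρ = 0.4113; P₀ = 0.084337
Lq = P₀·a^c·ρ/(c!(1−ρ)²) = 0.03139
Wq = Lq/λ = 0.03139/6.49 = 0.004836 hr
W = Wq + 1/μ = 0.004836 + 0.38023 = 0.38506 hr

Final: 0.38506 hr


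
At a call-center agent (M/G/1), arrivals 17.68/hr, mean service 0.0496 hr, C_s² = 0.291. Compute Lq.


ρ = λ·E[S] = 17.68·0.0496 = 0.8769
Lq = ρ²(1+C_s²)/(2(1−ρ)) = 0.7690·(1+0.291)/(2·0.1231)
= 0.7690·1.2910/0.2461 = 4.03334

Final: 4.03334


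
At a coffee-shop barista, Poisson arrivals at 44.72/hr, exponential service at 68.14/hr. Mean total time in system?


W = 1/(μ−λ) = 1/(68.14 − 44.72) = 1/23.42 = 0.04270 hr

Final: 0.04270 hr


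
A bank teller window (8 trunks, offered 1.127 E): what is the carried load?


B(8,1.127) = 0.00002091 (Erlang-B)
Carried load = a(1 − B) = 1.127·(1 − 0.00002091) = 1.127·0.999979 = 1.1270 E

Final: 1.1270 Erlangs


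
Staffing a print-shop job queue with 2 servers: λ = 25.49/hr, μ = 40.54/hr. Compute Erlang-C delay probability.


a = λ/μ = 0.6288; ρ = a/2 = 0.3144
P₀ = 0.521629 (from M/M/c formula)
C(c,a) = [a^c/(c!(1−ρ))]·P₀ = [0.39534/(2·0.6856)]·0.521629
= 0.28831·0.521629 = 0.150391

Final: 0.150391


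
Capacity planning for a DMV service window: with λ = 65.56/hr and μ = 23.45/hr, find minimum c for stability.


Stability requires cμ > λ ⇔ c > λ/μ.
λ/μ = 65.56/23.45 = 2.7957
Minimum integer c = ⌊2.7957⌋ + 1 = 3
Check: 3·23.45 = 70.35 > 65.56, while 2·23.45 = 46.90 ≤ 65.56

Final: 3 servers


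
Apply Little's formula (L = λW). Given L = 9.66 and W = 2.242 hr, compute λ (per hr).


λ = L/W = 9.66/2.242 = 4.3087 /hr

Final: 4.3087 /hr


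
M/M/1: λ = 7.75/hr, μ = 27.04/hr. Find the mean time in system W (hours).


W = 1/(μ−λ) = 1/(27.04 − 7.75) = 1/19.29 = 0.05184 hr

Final: 0.05184 hr


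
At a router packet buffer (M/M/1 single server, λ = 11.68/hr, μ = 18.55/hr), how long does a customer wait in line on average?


ρ = 11.68/18.55 = 0.6296
Wq = ρ/(μ−λ) = 0.6296/(18.55 − 11.68) = 0.6296/6.87 = 0.09165 hr

Final: 0.09165 hr


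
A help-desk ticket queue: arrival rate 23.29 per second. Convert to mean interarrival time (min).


Mean interarrival time = 1/λ = 1/23.29 second = 0.04294 second
In minutes: 0.04294 × 0.0166667 = 0.0007156 min

Final: 0.0007156 min


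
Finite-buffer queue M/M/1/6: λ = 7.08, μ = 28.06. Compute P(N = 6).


ρ = λ/μ = 7.08/28.06 = 0.2523
P_K = (1−ρ)ρ^K/(1−ρ^(K+1)) = (0.7477·0.0002580)/(1 − 0.00006511)
= 0.0001929/0.999935 = 0.0001929

Final: 0.0001929


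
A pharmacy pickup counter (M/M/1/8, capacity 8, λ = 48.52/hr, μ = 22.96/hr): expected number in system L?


ρ = 48.52/22.96 = 2.1132
L = ρ[1 − (K+1)ρ^K + Kρ^(K+1)] / [(1−ρ)(1−ρ^(K+1))]
Numerator: 2.1132·(1 − 9·397.732672 + 8·840.504758) = 6647.079427
Denominator: (-1.1132)·(-839.504758) = 934.570628
L = 6647.079427/934.570628 = 7.1124

Final: 7.1124


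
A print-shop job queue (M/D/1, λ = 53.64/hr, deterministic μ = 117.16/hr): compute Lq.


ρ = 53.64/117.16 = 0.4578
M/D/1: Lq = ρ²/(2(1−ρ)) = 0.2096/(2·0.5422) = 0.19331

Final: 0.19331


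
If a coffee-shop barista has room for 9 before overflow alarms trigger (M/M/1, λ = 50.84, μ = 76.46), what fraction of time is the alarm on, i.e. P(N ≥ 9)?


ρ = 50.84/76.46 = 0.6649
P(N ≥ n) = ρ^n = 0.6649^9 = 0.025406

Final: 0.025406


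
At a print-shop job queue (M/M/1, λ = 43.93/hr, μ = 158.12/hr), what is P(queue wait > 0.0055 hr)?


ρ = 43.93/158.12 = 0.2778
P(Wq > t) = ρ·e^{−(μ−λ)t} = 0.2778·e^{−0.6280}
= 0.2778·0.533634 = 0.148258

Final: 0.148258


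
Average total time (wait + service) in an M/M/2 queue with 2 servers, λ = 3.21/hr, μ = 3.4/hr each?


a = 0.9441; ρ = 0.4721; P₀ = 0.358641
Lq = P₀·a^c·ρ/(c!(1−ρ)²) = 0.27071
Wq = Lq/λ = 0.27071/3.21 = 0.08433 hr
W = Wq + 1/μ = 0.08433 + 0.29412 = 0.37845 hr

Final: 0.37845 hr


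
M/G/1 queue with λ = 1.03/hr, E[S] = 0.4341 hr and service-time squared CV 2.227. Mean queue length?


ρ = λ·E[S] = 1.03·0.4341 = 0.4471
Lq = ρ²(1+C_s²)/(2(1−ρ)) = 0.1999·(1+2.227)/(2·0.5529)
= 0.1999·3.2270/1.1058 = 0.58344

Final: 0.58344


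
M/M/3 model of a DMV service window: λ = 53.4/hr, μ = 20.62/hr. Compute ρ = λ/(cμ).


ρ = λ/(cμ) = 53.4/(3·20.62) = 53.4/61.86 = 0.8632

Final: 0.8632


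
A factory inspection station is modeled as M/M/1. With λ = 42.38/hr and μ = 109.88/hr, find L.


ρ = λ/μ = 42.38/109.88 = 0.3857
L = ρ/(1−ρ) = 0.3857/(1 − 0.3857) = 0.3857/0.6143 = 0.6279

Final: 0.6279


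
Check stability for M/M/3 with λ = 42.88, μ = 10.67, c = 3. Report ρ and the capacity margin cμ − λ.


Total capacity cμ = 3·10.67 = 32.01/hr
ρ = λ/(cμ) = 42.88/32.01 = 1.3396
Stable ⇔ ρ < 1: NO
Spare capacity = cμ − λ = 32.01 − 42.88 = -10.87/hr

Final: ρ = 1.3396; unstable; margin = -10.87/hr


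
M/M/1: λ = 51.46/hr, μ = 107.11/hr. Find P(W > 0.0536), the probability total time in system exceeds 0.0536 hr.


W ~ Exponential(μ−λ) for M/M/1.
μ − λ = 107.11 − 51.46 = 55.6500
P(W > t) = e^{−(μ−λ)t} = e^{−2.9828} = 0.050649

Final: 0.050649


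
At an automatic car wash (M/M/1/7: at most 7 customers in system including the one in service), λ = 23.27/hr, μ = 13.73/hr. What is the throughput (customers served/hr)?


ρ = 1.6948; P_K = (1−ρ)ρ^7/(1−ρ^8) = 0.416082
λ_eff = λ(1 − P_K) = 23.27·(1 − 0.416082) = 23.27·0.583918 = 13.5878 /hr

Final: 13.5878 /hr


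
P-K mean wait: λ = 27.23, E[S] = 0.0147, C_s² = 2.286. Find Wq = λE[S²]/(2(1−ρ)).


ρ = λ·E[S] = 27.23·0.0147 = 0.4003
E[S²] = E[S]²(1+C_s²) = 0.0147²·(1+2.286) = 0.0007101
Wq = λ·E[S²]/(2(1−ρ)) = 27.23·0.0007101/(2·0.5997) = 0.01612 hr

Final: 0.01612 hr


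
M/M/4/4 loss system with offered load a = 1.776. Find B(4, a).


B(c,a) = (a^c/c!) / Σ_{k=0}^{c} a^k/k!
a^4/4! = 0.414534
Σ terms (k=0..4): 1.00000 + 1.77600 + 1.57709 + 0.93364 + 0.41453 = 5.701259
B = 0.414534/5.701259 = 0.072709

Final: 0.072709


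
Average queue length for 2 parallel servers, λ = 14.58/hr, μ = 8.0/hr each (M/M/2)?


a = λ/μ = 1.8225; ρ = a/2 = 0.9113
P₀ = 0.046436
Lq = P₀·a^c·ρ / (c!·(1−ρ)²) = 0.046436·3.32151·0.9113/(2·0.007877)
= 8.92189

Final: 8.92189


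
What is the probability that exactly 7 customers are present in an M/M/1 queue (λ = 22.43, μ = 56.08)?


ρ = 22.43/56.08 = 0.4000
P_n = (1−ρ)·ρ^n = (1 − 0.4000)·0.4000^7 = 0.6000·0.001637 = 0.0009825

Final: 0.0009825


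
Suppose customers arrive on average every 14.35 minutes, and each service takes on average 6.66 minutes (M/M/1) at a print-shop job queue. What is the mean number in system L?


λ = 60/14.35 = 4.1812 /hr
μ = 60/6.66 = 9.0090 /hr
ρ = λ/μ = 4.1812/9.0090 = 0.4641
L = ρ/(1−ρ) = 0.4641/0.5359 = 0.8661

Final: 0.8661


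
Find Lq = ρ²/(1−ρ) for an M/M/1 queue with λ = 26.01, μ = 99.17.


ρ = 26.01/99.17 = 0.2623
Lq = ρ²/(1−ρ) = 0.06879/0.7377 = 0.09325

Final: 0.09325


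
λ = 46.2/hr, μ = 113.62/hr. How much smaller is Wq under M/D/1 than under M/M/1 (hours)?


ρ = 46.2/113.62 = 0.4066
Wq(M/M/1) = ρ/(μ−λ) = 0.4066/67.42 = 0.006031 hr
Wq(M/D/1) = ρ/(2(μ−λ)) = 0.003016 hr
Savings = 0.006031 − 0.003016 = 0.003016 hr

Final: 0.003016 hr


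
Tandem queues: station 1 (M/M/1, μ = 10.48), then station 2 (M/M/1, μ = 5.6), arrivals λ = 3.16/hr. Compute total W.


Each node sees arrival rate λ = 3.16/hr (tandem ⇒ throughput preserved).
W₁ = 1/(μ₁−λ) = 1/(10.48−3.16) = 0.13661 hr
W₂ = 1/(μ₂−λ) = 1/(5.6−3.16) = 0.40984 hr
W_total = W₁ + W₂ = 0.13661 + 0.40984 = 0.54645 hr

Final: 0.54645 hr


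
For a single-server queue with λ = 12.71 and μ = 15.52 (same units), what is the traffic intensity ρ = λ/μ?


ρ = λ/μ = 12.71/15.52 = 0.8189

Final: 0.8189


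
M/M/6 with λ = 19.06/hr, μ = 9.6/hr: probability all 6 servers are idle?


a = λ/μ = 19.06/9.6 = 1.9854; ρ = a/c = 0.3309
Σ_{k=0}^{5} a^k/k! (terms k=0..5) = 1.00000 + 1.98542 + 1.97094 + 1.30438 + 0.64743 + 0.25709 = 7.16525
Tail: a^6/(6!(1−ρ)) = 61.25055/(720·0.6691) = 0.12714
P₀ = 1/(7.16525 + 0.12714) = 1/7.29240 = 0.137129

Final: 0.137129


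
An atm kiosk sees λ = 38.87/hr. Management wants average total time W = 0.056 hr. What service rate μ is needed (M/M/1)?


W = 1/(μ−λ) ⇒ μ − λ = 1/W = 1/0.056 = 17.8571
μ = λ + 1/W = 38.87 + 17.8571 = 56.7271 per hr

Final: 56.7271 /hr


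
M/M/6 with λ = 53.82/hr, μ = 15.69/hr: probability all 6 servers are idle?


a = λ/μ = 53.82/15.69 = 3.4302; ρ = a/c = 0.5717
Σ_{k=0}^{5} a^k/k! (terms k=0..5) = 1.00000 + 3.43021 + 5.88317 + 6.72684 + 5.76862 + 3.95751 = 26.76635
Tail: a^6/(6!(1−ρ)) = 1629.01281/(720·0.4283) = 5.28258
P₀ = 1/(26.76635 + 5.28258) = 1/32.04893 = 0.031202

Final: 0.031202


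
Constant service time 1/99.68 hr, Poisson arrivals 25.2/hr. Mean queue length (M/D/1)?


ρ = 25.2/99.68 = 0.2528
M/D/1: Lq = ρ²/(2(1−ρ)) = 0.06391/(2·0.7472) = 0.04277

Final: 0.04277


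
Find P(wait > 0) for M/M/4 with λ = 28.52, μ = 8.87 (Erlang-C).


a = λ/μ = 3.2153; ρ = a/4 = 0.8038
P₀ = 0.026577 (from M/M/c formula)
C(c,a) = [a^c/(c!(1−ρ))]·P₀ = [106.88176/(24·0.1962)]·0.026577
= 22.70214·0.026577 = 0.603349

Final: 0.603349


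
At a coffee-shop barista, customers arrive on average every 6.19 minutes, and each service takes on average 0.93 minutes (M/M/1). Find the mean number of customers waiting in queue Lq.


λ = 60/6.19 = 9.6931 /hr
μ = 60/0.93 = 64.5161 /hr
ρ = λ/μ = 9.6931/64.5161 = 0.1502
Lq = ρ²/(1−ρ) = 0.02257/0.8498 = 0.02656

Final: 0.02656


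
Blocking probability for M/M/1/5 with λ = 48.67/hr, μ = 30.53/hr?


ρ = λ/μ = 48.67/30.53 = 1.5942
P_K = (1−ρ)ρ^K/(1−ρ^(K+1)) = (-0.5942·10.296099)/(1 − 16.413729)
= -6.117630/-15.413729 = 0.396895

Final: 0.396895


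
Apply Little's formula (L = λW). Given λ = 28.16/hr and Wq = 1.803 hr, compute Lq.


Lq = λWq = 28.16·1.803 = 50.7725

Final: 50.7725


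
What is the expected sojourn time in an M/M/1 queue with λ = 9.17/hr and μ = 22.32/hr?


W = 1/(μ−λ) = 1/(22.32 − 9.17) = 1/13.15 = 0.07605 hr

Final: 0.07605 hr


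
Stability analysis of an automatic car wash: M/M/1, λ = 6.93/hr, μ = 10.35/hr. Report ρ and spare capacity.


Total capacity cμ = 1·10.35 = 10.35/hr
ρ = λ/(cμ) = 6.93/10.35 = 0.6696
Stable ⇔ ρ < 1: YES
Spare capacity = cμ − λ = 10.35 − 6.93 = 3.42/hr

Final: ρ = 0.6696; stable; margin = 3.42/hr


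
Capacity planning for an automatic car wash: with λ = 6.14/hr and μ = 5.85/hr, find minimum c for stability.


Stability requires cμ > λ ⇔ c > λ/μ.
λ/μ = 6.14/5.85 = 1.0496
Minimum integer c = ⌊1.0496⌋ + 1 = 2
Check: 2·5.85 = 11.70 > 6.14, while 1·5.85 = 5.85 ≤ 6.14

Final: 2 servers


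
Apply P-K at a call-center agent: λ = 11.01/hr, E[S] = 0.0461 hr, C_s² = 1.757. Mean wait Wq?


ρ = λ·E[S] = 11.01·0.0461 = 0.5076
E[S²] = E[S]²(1+C_s²) = 0.0461²·(1+1.757) = 0.005859
Wq = λ·E[S²]/(2(1−ρ)) = 11.01·0.005859/(2·0.4924) = 0.06550 hr

Final: 0.06550 hr


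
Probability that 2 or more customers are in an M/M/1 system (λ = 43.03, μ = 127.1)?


ρ = 43.03/127.1 = 0.3386
P(N ≥ n) = ρ^n = 0.3386^2 = 0.114618

Final: 0.114618


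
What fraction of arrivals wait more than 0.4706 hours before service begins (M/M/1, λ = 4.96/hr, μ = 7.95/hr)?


ρ = 4.96/7.95 = 0.6239
P(Wq > t) = ρ·e^{−(μ−λ)t} = 0.6239·e^{−1.4071}
= 0.6239·0.244854 = 0.152764

Final: 0.152764


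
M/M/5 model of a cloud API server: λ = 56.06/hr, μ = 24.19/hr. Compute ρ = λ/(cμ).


ρ = λ/(cμ) = 56.06/(5·24.19) = 56.06/120.95 = 0.4635

Final: 0.4635
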